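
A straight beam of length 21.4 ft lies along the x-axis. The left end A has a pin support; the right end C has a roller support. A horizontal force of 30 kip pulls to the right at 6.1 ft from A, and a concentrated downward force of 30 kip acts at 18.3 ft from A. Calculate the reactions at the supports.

Taking moments about A: C_y·21.4 − 30·18.3 = 0 → C_y = 549/21.4 = 25.6542 ≈ 25.65 kip.
ΣF_y = 0: A_y + 25.6542 − 30 = 0 → A_y = 4.346 kip.
ΣF_x = 0: A_x + 30 = 0 → A_x = -30.00 kip.

A_x = -30.00 kip, A_y = 4.346 kip, C_y = 25.65 kip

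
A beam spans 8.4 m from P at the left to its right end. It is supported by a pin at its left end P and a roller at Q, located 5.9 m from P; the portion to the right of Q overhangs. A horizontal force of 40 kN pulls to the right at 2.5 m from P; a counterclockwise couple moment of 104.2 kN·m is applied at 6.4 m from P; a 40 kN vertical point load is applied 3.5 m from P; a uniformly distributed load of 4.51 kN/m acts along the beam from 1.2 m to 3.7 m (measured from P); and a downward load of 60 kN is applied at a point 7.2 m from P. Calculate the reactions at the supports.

P_x = -40.00 kN, P_y = 27.30 kN, Q_y = 83.97 kN

Resultant of the distributed load: 4.51 × 2.5 = 11.275 kN at 2.45 m from P.
Moments about P: Q_y·5.9 + 104.2 − 40·3.5 − (4.51·2.5)·2.45 − 60·7.2 = 0 → Q_y = 495.42375/5.9 = 83.9701 ≈ 83.97 kN.
ΣF_y = 0: P_y + 83.9701 − 40 − 4.51·2.5 − 60 = 0 → P_y = 27.30 kN.
ΣF_x = 0: P_x + 40 = 0 → P_x = -40.00 kN.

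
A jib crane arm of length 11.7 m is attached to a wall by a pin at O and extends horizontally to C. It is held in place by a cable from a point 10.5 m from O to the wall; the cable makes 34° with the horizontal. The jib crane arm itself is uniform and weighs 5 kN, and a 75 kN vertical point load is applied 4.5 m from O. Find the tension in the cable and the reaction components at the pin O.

ΣM about O: T·sin34°·10.5 − 5·5.85 − 75·4.5 = 0 → T = 366.75/(10.5·0.559193) = 62.4625 ≈ 62.46 kN.
ΣF_x = 0: O_x − T·cos34° = 0 → O_x = 62.4625 × 0.829038 = 51.78 kN.
ΣF_y = 0: O_y + T·sin34° − 5 − 75 = 0 → O_y = 80 − 62.4625 × 0.559193 = 45.07 kN.

T = 62.46 kN, O_x = 51.78 kN, O_y = 45.07 kN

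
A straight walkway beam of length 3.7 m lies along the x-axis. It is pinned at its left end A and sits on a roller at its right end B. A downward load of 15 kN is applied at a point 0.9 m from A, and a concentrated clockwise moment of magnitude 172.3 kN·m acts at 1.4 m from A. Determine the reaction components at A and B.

ΣM about A: B_y·3.7 − 15·0.9 − 172.3 = 0 → B_y = 185.8/3.7 = 50.2162 ≈ 50.22 kN.
ΣF_y = 0: A_y + 50.2162 − 15 = 0 → A_y = -35.22 kN.
ΣF_x = 0: no horizontal applied forces, so A_x = 0.

A_x = 0, A_y = -35.22 kN, B_y = 50.22 kN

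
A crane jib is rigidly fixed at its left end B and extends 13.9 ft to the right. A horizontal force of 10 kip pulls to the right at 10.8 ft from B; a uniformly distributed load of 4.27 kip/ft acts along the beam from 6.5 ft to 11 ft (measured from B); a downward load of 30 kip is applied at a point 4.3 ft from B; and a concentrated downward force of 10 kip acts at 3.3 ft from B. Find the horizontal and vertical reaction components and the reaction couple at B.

B_x = -10.00 kip, B_y = 59.21 kip, M_B = 330.1 kip·ft

Resultant of the distributed load: 4.27 × 4.5 = 19.215 kip at 8.75 ft from B.
ΣF_x = 0: B_x + 10 = 0 → B_x = -10.00 kip.
ΣF_y = 0: B_y − 4.27·4.5 − 30 − 10 = 0 → B_y = 59.21 kip.
ΣM about B: M_B − (4.27·4.5)·8.75 − 30·4.3 − 10·3.3 = 0 → M_B = 330.1 kip·ft.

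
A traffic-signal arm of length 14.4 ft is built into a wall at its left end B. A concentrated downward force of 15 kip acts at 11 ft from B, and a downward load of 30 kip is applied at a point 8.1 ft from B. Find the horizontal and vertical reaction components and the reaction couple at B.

B_x = 0, B_y = 45.00 kip, M_B = 408.0 kip·ft

ΣF_x = 0: B_x = 0.
ΣF_y = 0: B_y − 15 − 30 = 0 → B_y = 45.00 kip.
ΣM about B: M_B − 15·11 − 30·8.1 = 0 → M_B = 408.0 kip·ft.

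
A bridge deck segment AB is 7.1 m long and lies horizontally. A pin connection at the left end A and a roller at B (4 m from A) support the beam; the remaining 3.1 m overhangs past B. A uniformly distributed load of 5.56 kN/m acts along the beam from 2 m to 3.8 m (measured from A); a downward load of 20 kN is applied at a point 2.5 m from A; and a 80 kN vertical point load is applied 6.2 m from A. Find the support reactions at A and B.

A_x = 0, A_y = -33.75 kN, B_y = 143.8 kN

Resultant of the distributed load: 5.56 × 1.8 = 10.008 kN at 2.9 m from A.
Moments about A: B_y·4 − (5.56·1.8)·2.9 − 20·2.5 − 80·6.2 = 0 → B_y = 575.0232/4 = 143.756 ≈ 143.8 kN.
ΣF_y = 0: A_y + 143.756 − 5.56·1.8 − 20 − 80 = 0 → A_y = -33.75 kN.
ΣF_x = 0: no horizontal applied forces, so A_x = 0.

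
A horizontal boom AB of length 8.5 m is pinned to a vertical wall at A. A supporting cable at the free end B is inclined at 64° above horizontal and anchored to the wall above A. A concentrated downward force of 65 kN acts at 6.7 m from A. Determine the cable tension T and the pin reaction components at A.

ΣM about A: T·sin64°·8.5 − 65·6.7 = 0 → T = 435.5/(8.5·0.898794) = 57.0045 ≈ 57.00 kN.
ΣF_x = 0: A_x − T·cos64° = 0 → A_x = 57.0045 × 0.438371 = 24.99 kN.
ΣF_y = 0: A_y + T·sin64° − 65 = 0 → A_y = 65 − 57.0045 × 0.898794 = 13.76 kN.

T = 57.00 kN, A_x = 24.99 kN, A_y = 13.76 kN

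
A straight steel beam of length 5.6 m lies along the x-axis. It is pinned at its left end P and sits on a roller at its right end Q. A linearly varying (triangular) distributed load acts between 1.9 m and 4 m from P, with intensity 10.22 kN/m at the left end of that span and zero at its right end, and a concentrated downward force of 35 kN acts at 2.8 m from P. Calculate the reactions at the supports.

Resultant of the triangular load: ½ × 10.22 × 2.1 = 10.731 kN, acting at 2.6 m from P (one-third of the span from the peak).
ΣM about P: Q_y·5.6 − (½·10.22·2.1)·2.6 − 35·2.8 = 0 → Q_y = 125.9006/5.6 = 22.4823 ≈ 22.48 kN.
ΣF_y = 0: P_y + 22.4823 − ½·10.22·2.1 − 35 = 0 → P_y = 23.25 kN.
ΣF_x = 0: no horizontal applied forces, so P_x = 0.

P_x = 0, P_y = 23.25 kN, Q_y = 22.48 kN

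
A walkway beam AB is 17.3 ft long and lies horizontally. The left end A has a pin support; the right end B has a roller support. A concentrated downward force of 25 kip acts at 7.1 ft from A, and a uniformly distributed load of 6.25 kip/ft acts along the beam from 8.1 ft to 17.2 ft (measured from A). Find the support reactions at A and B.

Resultant of the distributed load: 6.25 × 9.1 = 56.875 kip at 12.65 ft from A.
ΣM about A: B_y·17.3 − 25·7.1 − (6.25·9.1)·12.65 = 0 → B_y = 896.96875/17.3 = 51.8479 ≈ 51.85 kip.
ΣF_y = 0: A_y + 51.8479 − 25 − 6.25·9.1 = 0 → A_y = 30.03 kip.
ΣF_x = 0: no horizontal applied forces, so A_x = 0.

A_x = 0, A_y = 30.03 kip, B_y = 51.85 kip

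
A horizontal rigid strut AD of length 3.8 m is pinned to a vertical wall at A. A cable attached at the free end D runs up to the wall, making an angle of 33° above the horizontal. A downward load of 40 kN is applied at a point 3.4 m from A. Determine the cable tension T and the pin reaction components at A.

T = 65.71 kN, A_x = 55.11 kN, A_y = 4.211 kN

ΣM about A: T·sin33°·3.8 − 40·3.4 = 0 → T = 136/(3.8·0.544639) = 65.7123 ≈ 65.71 kN.
ΣF_x = 0: A_x − T·cos33° = 0 → A_x = 65.7123 × 0.838671 = 55.11 kN.
ΣF_y = 0: A_y + T·sin33° − 40 = 0 → A_y = 40 − 65.7123 × 0.544639 = 4.211 kN.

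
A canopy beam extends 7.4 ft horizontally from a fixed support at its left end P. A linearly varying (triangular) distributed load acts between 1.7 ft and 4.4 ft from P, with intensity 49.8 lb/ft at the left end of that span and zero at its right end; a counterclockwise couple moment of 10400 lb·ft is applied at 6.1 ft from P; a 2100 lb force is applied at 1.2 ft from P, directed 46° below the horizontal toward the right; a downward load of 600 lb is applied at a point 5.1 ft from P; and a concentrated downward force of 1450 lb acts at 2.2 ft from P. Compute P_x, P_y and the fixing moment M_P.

P_x = -1459 lb, P_y = 3628 lb, M_P = -2162 lb·ft

Resultant of the triangular load: ½ × 49.8 × 2.7 = 67.23 lb, acting at 2.6 ft from P (one-third of the span from the peak).
ΣF_x = 0: P_x + 2100·cos46° = 0 → P_x = -1459 lb.
ΣF_y = 0: P_y − ½·49.8·2.7 − 2100·sin46° − 600 − 1450 = 0 → P_y = 3628 lb.
ΣM about P: M_P − (½·49.8·2.7)·2.6 + 10400 − 2100·sin46°·1.2 − 600·5.1 − 1450·2.2 = 0 → M_P = -2162 lb·ft.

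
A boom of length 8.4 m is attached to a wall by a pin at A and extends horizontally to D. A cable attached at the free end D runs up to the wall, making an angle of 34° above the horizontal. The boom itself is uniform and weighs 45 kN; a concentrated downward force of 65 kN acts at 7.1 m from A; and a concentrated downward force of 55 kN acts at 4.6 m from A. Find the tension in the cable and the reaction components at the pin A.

T = 192.3 kN, A_x = 159.5 kN, A_y = 57.44 kN

ΣM about A: T·sin34°·8.4 − 45·4.2 − 65·7.1 − 55·4.6 = 0 → T = 903.5/(8.4·0.559193) = 192.348 ≈ 192.3 kN.
ΣF_x = 0: A_x − T·cos34° = 0 → A_x = 192.348 × 0.829038 = 159.5 kN.
ΣF_y = 0: A_y + T·sin34° − 45 − 65 − 55 = 0 → A_y = 165 − 192.348 × 0.559193 = 57.44 kN.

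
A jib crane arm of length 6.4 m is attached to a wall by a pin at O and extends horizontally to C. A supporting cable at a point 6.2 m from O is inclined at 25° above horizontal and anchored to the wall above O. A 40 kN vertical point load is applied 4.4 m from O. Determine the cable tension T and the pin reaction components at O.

T = 67.17 kN, O_x = 60.88 kN, O_y = 11.61 kN

ΣM about O: T·sin25°·6.2 − 40·4.4 = 0 → T = 176/(6.2·0.422618) = 67.1696 ≈ 67.17 kN.
ΣF_x = 0: O_x − T·cos25° = 0 → O_x = 67.1696 × 0.906308 = 60.88 kN.
ΣF_y = 0: O_y + T·sin25° − 40 = 0 → O_y = 40 − 67.1696 × 0.422618 = 11.61 kN.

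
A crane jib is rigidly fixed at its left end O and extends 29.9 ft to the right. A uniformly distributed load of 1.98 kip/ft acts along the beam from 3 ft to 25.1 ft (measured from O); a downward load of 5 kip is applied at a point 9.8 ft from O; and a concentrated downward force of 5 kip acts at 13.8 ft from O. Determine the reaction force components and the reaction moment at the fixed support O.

Resultant of the distributed load: 1.98 × 22.1 = 43.758 kip at 14.05 ft from O.
ΣF_x = 0: O_x = 0.
ΣF_y = 0: O_y − 1.98·22.1 − 5 − 5 = 0 → O_y = 53.76 kip.
ΣM about O: M_O − (1.98·22.1)·14.05 − 5·9.8 − 5·13.8 = 0 → M_O = 732.8 kip·ft.

O_x = 0, O_y = 53.76 kip, M_O = 732.8 kip·ft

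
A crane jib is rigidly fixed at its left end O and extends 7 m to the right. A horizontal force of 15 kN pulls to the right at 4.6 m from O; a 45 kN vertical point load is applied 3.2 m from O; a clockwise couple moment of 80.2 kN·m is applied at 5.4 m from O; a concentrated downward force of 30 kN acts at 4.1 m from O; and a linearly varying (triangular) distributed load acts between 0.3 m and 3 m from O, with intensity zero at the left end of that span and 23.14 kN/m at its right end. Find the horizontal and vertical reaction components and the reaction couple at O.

O_x = -15.00 kN, O_y = 106.2 kN, M_O = 412.8 kN·m

Resultant of the triangular load: ½ × 23.14 × 2.7 = 31.239 kN, acting at 2.1 m from O (one-third of the span from the peak).
ΣF_x = 0: O_x + 15 = 0 → O_x = -15.00 kN.
ΣF_y = 0: O_y − 45 − 30 − ½·23.14·2.7 = 0 → O_y = 106.2 kN.
ΣM about O: M_O − 45·3.2 − 80.2 − 30·4.1 − (½·23.14·2.7)·2.1 = 0 → M_O = 412.8 kN·m.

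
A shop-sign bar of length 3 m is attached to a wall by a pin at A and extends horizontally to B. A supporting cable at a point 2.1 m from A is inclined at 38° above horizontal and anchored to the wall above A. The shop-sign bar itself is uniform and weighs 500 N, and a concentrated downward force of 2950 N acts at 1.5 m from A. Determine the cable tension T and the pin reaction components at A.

ΣM about A: T·sin38°·2.1 − 500·1.5 − 2950·1.5 = 0 → T = 5175/(2.1·0.615661) = 4002.67 ≈ 4003 N.
ΣF_x = 0: A_x − T·cos38° = 0 → A_x = 4002.67 × 0.788011 = 3154 N.
ΣF_y = 0: A_y + T·sin38° − 500 − 2950 = 0 → A_y = 3450 − 4002.67 × 0.615661 = 985.7 N.

T = 4003 N, A_x = 3154 N, A_y = 985.7 N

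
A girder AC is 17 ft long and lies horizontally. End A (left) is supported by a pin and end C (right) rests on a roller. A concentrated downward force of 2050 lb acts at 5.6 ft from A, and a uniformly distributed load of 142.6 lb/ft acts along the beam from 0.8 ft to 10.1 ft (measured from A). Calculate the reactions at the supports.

Resultant of the distributed load: 142.6 × 9.3 = 1326.18 lb at 5.45 ft from A.
Moments about A: C_y·17 − 2050·5.6 − (142.6·9.3)·5.45 = 0 → C_y = 18707.681/17 = 1100.45 ≈ 1100 lb.
ΣF_y = 0: A_y + 1100.45 − 2050 − 142.6·9.3 = 0 → A_y = 2276 lb.
ΣF_x = 0: no horizontal applied forces, so A_x = 0.

A_x = 0, A_y = 2276 lb, C_y = 1100 lb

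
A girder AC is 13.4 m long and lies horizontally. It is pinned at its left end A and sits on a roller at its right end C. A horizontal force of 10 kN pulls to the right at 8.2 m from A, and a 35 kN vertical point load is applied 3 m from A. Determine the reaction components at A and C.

A_x = -10.00 kN, A_y = 27.16 kN, C_y = 7.836 kN

ΣM about A: C_y·13.4 − 35·3 = 0 → C_y = 105/13.4 = 7.83582 ≈ 7.836 kN.
ΣF_y = 0: A_y + 7.83582 − 35 = 0 → A_y = 27.16 kN.
ΣF_x = 0: A_x + 10 = 0 → A_x = -10.00 kN.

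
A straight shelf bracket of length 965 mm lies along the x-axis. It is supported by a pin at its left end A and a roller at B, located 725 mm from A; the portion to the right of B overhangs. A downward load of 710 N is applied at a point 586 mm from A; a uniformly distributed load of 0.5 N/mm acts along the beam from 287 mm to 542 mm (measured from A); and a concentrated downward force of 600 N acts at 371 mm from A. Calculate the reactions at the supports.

A_x = 0, A_y = 483.7 N, B_y = 953.8 N

Resultant of the distributed load: 0.5 × 255 = 127.5 N at 414.5 mm from A.
ΣM about A: B_y·725 − 710·586 − (0.5·255)·414.5 − 600·371 = 0 → B_y = 691508.75/725 = 953.805 ≈ 953.8 N.
ΣF_y = 0: A_y + 953.805 − 710 − 0.5·255 − 600 = 0 → A_y = 483.7 N.
ΣF_x = 0: no horizontal applied forces, so A_x = 0.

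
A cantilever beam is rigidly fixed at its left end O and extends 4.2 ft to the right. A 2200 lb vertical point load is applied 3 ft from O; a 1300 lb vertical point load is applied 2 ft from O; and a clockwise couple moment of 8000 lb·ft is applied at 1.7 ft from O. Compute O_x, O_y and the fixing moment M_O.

O_x = 0, O_y = 3500 lb, M_O = 17200 lb·ft

ΣF_x = 0: O_x = 0.
ΣF_y = 0: O_y − 2200 − 1300 = 0 → O_y = 3500 lb.
ΣM about O: M_O − 2200·3 − 1300·2 − 8000 = 0 → M_O = 17200 lb·ft.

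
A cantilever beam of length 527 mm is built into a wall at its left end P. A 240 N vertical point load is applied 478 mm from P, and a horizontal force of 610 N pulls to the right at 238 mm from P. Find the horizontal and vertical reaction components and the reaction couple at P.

P_x = -610.0 N, P_y = 240.0 N, M_P = 114700 N·mm

ΣF_x = 0: P_x + 610 = 0 → P_x = -610.0 N.
ΣF_y = 0: P_y − 240 = 0 → P_y = 240.0 N.
ΣM about P: M_P − 240·478 = 0 → M_P = 114700 N·mm.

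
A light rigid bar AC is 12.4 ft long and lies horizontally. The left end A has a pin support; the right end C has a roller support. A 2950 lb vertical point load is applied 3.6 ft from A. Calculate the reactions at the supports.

Taking moments about A: C_y·12.4 − 2950·3.6 = 0 → C_y = 10620/12.4 = 856.452 ≈ 856.5 lb.
ΣF_y = 0: A_y + 856.452 − 2950 = 0 → A_y = 2094 lb.
ΣF_x = 0: no horizontal applied forces, so A_x = 0.

A_x = 0, A_y = 2094 lb, C_y = 856.5 lb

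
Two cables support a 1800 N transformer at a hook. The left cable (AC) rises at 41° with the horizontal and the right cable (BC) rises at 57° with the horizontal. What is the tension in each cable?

ΣF_x = 0: −T_AC·cos41° + T_BC·cos57° = 0 → T_BC = 1.38571·T_AC.
ΣF_y = 0: T_AC·sin41° + T_BC·sin57° = 1800.
Substitute: T_AC·(0.656059 + 1.38571·0.838671) = 1800 → T_AC = 989.983 ≈ 990.0 N.
Then T_BC = 1.38571 × 989.983 = 1372 N.

T_AC = 990.0 N, T_BC = 1372 N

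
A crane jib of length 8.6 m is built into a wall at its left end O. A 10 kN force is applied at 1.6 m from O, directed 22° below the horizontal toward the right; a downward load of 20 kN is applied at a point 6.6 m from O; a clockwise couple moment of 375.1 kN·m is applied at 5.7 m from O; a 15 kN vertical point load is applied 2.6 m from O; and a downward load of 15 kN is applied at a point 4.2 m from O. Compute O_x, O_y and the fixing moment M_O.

ΣF_x = 0: O_x + 10·cos22° = 0 → O_x = -9.272 kN.
ΣF_y = 0: O_y − 10·sin22° − 20 − 15 − 15 = 0 → O_y = 53.75 kN.
ΣM about O: M_O − 10·sin22°·1.6 − 20·6.6 − 375.1 − 15·2.6 − 15·4.2 = 0 → M_O = 615.1 kN·m.

O_x = -9.272 kN, O_y = 53.75 kN, M_O = 615.1 kN·m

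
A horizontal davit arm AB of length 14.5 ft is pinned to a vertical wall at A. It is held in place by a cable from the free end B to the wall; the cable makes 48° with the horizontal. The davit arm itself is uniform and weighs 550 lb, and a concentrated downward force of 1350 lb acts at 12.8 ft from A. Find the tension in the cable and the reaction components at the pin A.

ΣM about A: T·sin48°·14.5 − 550·7.25 − 1350·12.8 = 0 → T = 21267.5/(14.5·0.743145) = 1973.67 ≈ 1974 lb.
ΣF_x = 0: A_x − T·cos48° = 0 → A_x = 1973.67 × 0.669131 = 1321 lb.
ΣF_y = 0: A_y + T·sin48° − 550 − 1350 = 0 → A_y = 1900 − 1973.67 × 0.743145 = 433.3 lb.

T = 1974 lb, A_x = 1321 lb, A_y = 433.3 lb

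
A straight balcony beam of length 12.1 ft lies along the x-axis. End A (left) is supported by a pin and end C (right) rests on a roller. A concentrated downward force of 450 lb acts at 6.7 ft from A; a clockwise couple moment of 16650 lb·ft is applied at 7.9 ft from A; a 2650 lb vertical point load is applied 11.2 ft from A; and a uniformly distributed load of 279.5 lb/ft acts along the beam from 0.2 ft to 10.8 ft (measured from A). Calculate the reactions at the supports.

Resultant of the distributed load: 279.5 × 10.6 = 2962.7 lb at 5.5 ft from A.
Taking moments about A: C_y·12.1 − 450·6.7 − 16650 − 2650·11.2 − (279.5·10.6)·5.5 = 0 → C_y = 65639.85/12.1 = 5424.78 ≈ 5425 lb.
ΣF_y = 0: A_y + 5424.78 − 450 − 2650 − 279.5·10.6 = 0 → A_y = 637.9 lb.
ΣF_x = 0: no horizontal applied forces, so A_x = 0.

A_x = 0, A_y = 637.9 lb, C_y = 5425 lb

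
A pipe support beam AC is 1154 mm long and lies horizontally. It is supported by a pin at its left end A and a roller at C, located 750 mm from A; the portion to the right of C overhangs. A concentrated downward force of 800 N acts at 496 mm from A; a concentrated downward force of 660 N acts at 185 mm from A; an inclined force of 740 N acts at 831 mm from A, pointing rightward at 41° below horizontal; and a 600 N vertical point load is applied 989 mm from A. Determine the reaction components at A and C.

ΣM about A: C_y·750 − 800·496 − 660·185 − 740·sin41°·831 − 600·989 = 0 → C_y = 1515740/750 = 2020.99 ≈ 2021 N.
ΣF_y = 0: A_y + 2020.99 − 800 − 660 − 740·sin41° − 600 = 0 → A_y = 524.5 N.
ΣF_x = 0: A_x + 740·cos41° = 0 → A_x = -558.5 N.

A_x = -558.5 N, A_y = 524.5 N, C_y = 2021 N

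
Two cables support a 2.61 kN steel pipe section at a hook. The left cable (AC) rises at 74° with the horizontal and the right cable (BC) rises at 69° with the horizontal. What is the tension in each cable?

ΣF_x = 0: −T_AC·cos74° + T_BC·cos69° = 0 → T_BC = 0.769146·T_AC.
ΣF_y = 0: T_AC·sin74° + T_BC·sin69° = 2.61.
Substitute: T_AC·(0.961262 + 0.769146·0.93358) = 2.61 → T_AC = 1.5542 ≈ 1.554 kN.
Then T_BC = 0.769146 × 1.5542 = 1.195 kN.

T_AC = 1.554 kN, T_BC = 1.195 kN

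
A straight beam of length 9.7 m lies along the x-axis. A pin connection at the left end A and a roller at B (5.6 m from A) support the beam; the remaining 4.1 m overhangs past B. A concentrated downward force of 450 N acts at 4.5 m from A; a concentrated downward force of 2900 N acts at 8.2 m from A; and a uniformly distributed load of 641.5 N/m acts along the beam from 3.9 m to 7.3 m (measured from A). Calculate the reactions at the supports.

A_x = 0, A_y = -1258 N, B_y = 6789 N

Resultant of the distributed load: 641.5 × 3.4 = 2181.1 N at 5.6 m from A.
Moments about A: B_y·5.6 − 450·4.5 − 2900·8.2 − (641.5·3.4)·5.6 = 0 → B_y = 38019.16/5.6 = 6789.14 ≈ 6789 N.
ΣF_y = 0: A_y + 6789.14 − 450 − 2900 − 641.5·3.4 = 0 → A_y = -1258 N.
ΣF_x = 0: no horizontal applied forces, so A_x = 0.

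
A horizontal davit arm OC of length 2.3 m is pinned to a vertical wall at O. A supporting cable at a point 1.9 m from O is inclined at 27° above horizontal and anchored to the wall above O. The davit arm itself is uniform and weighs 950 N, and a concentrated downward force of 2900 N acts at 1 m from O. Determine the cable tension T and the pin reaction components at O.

T = 4629 N, O_x = 4124 N, O_y = 1749 N

ΣM about O: T·sin27°·1.9 − 950·1.15 − 2900·1 = 0 → T = 3992.5/(1.9·0.45399) = 4628.55 ≈ 4629 N.
ΣF_x = 0: O_x − T·cos27° = 0 → O_x = 4628.55 × 0.891007 = 4124 N.
ΣF_y = 0: O_y + T·sin27° − 950 − 2900 = 0 → O_y = 3850 − 4628.55 × 0.45399 = 1749 N.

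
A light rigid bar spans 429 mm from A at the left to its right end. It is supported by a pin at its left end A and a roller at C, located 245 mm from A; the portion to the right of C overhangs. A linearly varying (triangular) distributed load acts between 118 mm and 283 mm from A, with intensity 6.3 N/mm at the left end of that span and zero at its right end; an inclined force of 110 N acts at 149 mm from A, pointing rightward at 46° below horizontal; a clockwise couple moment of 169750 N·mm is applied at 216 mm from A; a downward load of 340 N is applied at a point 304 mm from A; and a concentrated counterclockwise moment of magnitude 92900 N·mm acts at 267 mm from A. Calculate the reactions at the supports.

A_x = -76.41 N, A_y = -211.8 N, C_y = 1151 N

Resultant of the triangular load: ½ × 6.3 × 165 = 519.75 N, acting at 173 mm from A (one-third of the span from the peak).
ΣM about A: C_y·245 − (½·6.3·165)·173 − 110·sin46°·149 − 169750 − 340·304 + 92900 = 0 → C_y = 281917/245 = 1150.68 ≈ 1151 N.
ΣF_y = 0: A_y + 1150.68 − ½·6.3·165 − 110·sin46° − 340 = 0 → A_y = -211.8 N.
ΣF_x = 0: A_x + 110·cos46° = 0 → A_x = -76.41 N.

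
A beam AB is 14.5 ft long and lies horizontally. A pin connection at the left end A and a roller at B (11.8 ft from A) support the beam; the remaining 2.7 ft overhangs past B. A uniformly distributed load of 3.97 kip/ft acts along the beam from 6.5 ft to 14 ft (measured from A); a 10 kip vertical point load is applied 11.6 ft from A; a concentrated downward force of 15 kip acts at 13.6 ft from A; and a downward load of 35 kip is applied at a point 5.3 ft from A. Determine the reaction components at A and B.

A_x = 0, A_y = 21.07 kip, B_y = 68.70 kip

Resultant of the distributed load: 3.97 × 7.5 = 29.775 kip at 10.25 ft from A.
ΣM about A: B_y·11.8 − (3.97·7.5)·10.25 − 10·11.6 − 15·13.6 − 35·5.3 = 0 → B_y = 810.69375/11.8 = 68.7029 ≈ 68.70 kip.
ΣF_y = 0: A_y + 68.7029 − 3.97·7.5 − 10 − 15 − 35 = 0 → A_y = 21.07 kip.
ΣF_x = 0: no horizontal applied forces, so A_x = 0.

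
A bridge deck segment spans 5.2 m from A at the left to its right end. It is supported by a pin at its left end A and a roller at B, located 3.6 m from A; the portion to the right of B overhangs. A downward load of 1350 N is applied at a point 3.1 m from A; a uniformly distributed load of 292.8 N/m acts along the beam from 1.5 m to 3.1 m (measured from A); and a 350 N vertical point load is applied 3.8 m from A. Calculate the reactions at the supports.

Resultant of the distributed load: 292.8 × 1.6 = 468.48 N at 2.3 m from A.
ΣM about A: B_y·3.6 − 1350·3.1 − (292.8·1.6)·2.3 − 350·3.8 = 0 → B_y = 6592.504/3.6 = 1831.25 ≈ 1831 N.
ΣF_y = 0: A_y + 1831.25 − 1350 − 292.8·1.6 − 350 = 0 → A_y = 337.2 N.
ΣF_x = 0: no horizontal applied forces, so A_x = 0.

A_x = 0, A_y = 337.2 N, B_y = 1831 N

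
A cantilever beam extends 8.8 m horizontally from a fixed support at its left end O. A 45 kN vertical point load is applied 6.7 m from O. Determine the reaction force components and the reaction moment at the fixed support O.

O_x = 0, O_y = 45.00 kN, M_O = 301.5 kN·m

ΣF_x = 0: O_x = 0.
ΣF_y = 0: O_y − 45 = 0 → O_y = 45.00 kN.
ΣM about O: M_O − 45·6.7 = 0 → M_O = 301.5 kN·m.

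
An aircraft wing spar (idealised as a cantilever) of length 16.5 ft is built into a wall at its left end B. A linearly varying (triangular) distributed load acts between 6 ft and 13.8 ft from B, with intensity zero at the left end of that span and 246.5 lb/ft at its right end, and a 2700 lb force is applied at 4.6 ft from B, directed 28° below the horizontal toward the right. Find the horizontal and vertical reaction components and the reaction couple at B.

B_x = -2384 lb, B_y = 2229 lb, M_B = 16600 lb·ft

Resultant of the triangular load: ½ × 246.5 × 7.8 = 961.35 lb, acting at 11.2 ft from B (one-third of the span from the peak).
ΣF_x = 0: B_x + 2700·cos28° = 0 → B_x = -2384 lb.
ΣF_y = 0: B_y − ½·246.5·7.8 − 2700·sin28° = 0 → B_y = 2229 lb.
ΣM about B: M_B − (½·246.5·7.8)·11.2 − 2700·sin28°·4.6 = 0 → M_B = 16600 lb·ft.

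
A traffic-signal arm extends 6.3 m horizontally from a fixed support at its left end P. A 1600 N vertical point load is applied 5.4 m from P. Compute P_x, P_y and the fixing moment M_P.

ΣF_x = 0: P_x = 0.
ΣF_y = 0: P_y − 1600 = 0 → P_y = 1600 N.
ΣM about P: M_P − 1600·5.4 = 0 → M_P = 8640 N·m.

P_x = 0, P_y = 1600 N, M_P = 8640 N·m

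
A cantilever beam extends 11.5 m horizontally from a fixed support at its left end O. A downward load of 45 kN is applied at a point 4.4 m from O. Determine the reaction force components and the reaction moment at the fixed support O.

O_x = 0, O_y = 45.00 kN, M_O = 198.0 kN·m

ΣF_x = 0: O_x = 0.
ΣF_y = 0: O_y − 45 = 0 → O_y = 45.00 kN.
ΣM about O: M_O − 45·4.4 = 0 → M_O = 198.0 kN·m.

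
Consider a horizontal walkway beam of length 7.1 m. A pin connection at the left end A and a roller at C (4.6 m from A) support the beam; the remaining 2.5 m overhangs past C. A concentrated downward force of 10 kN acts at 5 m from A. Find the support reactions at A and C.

Moments about A: C_y·4.6 − 10·5 = 0 → C_y = 50/4.6 = 10.8696 ≈ 10.87 kN.
ΣF_y = 0: A_y + 10.8696 − 10 = 0 → A_y = -0.8696 kN.
ΣF_x = 0: no horizontal applied forces, so A_x = 0.

A_x = 0, A_y = -0.8696 kN, C_y = 10.87 kN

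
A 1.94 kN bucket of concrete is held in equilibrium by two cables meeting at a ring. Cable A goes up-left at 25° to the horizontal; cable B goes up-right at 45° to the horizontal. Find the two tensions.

T_A = 1.460 kN, T_B = 1.871 kN

ΣF_x = 0: −T_A·cos25° + T_B·cos45° = 0 → T_B = 1.28171·T_A.
ΣF_y = 0: T_A·sin25° + T_B·sin45° = 1.94.
Substitute: T_A·(0.422618 + 1.28171·0.707107) = 1.94 → T_A = 1.45983 ≈ 1.460 kN.
Then T_B = 1.28171 × 1.45983 = 1.871 kN.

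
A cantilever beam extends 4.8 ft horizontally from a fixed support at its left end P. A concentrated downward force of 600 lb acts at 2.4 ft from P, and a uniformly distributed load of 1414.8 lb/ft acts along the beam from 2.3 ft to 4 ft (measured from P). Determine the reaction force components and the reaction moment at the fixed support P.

Resultant of the distributed load: 1414.8 × 1.7 = 2405.16 lb at 3.15 ft from P.
ΣF_x = 0: P_x = 0.
ΣF_y = 0: P_y − 600 − 1414.8·1.7 = 0 → P_y = 3005 lb.
ΣM about P: M_P − 600·2.4 − (1414.8·1.7)·3.15 = 0 → M_P = 9016 lb·ft.

P_x = 0, P_y = 3005 lb, M_P = 9016 lb·ft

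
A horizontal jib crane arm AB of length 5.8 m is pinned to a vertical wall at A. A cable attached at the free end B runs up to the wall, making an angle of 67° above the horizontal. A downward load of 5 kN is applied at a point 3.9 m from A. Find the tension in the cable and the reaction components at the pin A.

T = 3.652 kN, A_x = 1.427 kN, A_y = 1.638 kN

ΣM about A: T·sin67°·5.8 − 5·3.9 = 0 → T = 19.5/(5.8·0.920505) = 3.65242 ≈ 3.652 kN.
ΣF_x = 0: A_x − T·cos67° = 0 → A_x = 3.65242 × 0.390731 = 1.427 kN.
ΣF_y = 0: A_y + T·sin67° − 5 = 0 → A_y = 5 − 3.65242 × 0.920505 = 1.638 kN.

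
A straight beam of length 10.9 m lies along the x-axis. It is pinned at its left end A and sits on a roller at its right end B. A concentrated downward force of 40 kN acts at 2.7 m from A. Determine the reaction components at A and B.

Moments about A: B_y·10.9 − 40·2.7 = 0 → B_y = 108/10.9 = 9.90826 ≈ 9.908 kN.
ΣF_y = 0: A_y + 9.90826 − 40 = 0 → A_y = 30.09 kN.
ΣF_x = 0: no horizontal applied forces, so A_x = 0.

A_x = 0, A_y = 30.09 kN, B_y = 9.908 kN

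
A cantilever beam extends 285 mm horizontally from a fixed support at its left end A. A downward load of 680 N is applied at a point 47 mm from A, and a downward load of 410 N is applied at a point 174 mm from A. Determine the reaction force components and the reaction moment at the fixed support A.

A_x = 0, A_y = 1090 N, M_A = 103300 N·mm

ΣF_x = 0: A_x = 0.
ΣF_y = 0: A_y − 680 − 410 = 0 → A_y = 1090 N.
ΣM about A: M_A − 680·47 − 410·174 = 0 → M_A = 103300 N·mm.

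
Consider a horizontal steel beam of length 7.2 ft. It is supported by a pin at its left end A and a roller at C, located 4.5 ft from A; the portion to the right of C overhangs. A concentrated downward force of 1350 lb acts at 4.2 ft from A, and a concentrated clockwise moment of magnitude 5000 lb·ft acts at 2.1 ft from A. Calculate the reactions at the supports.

A_x = 0, A_y = -1021 lb, C_y = 2371 lb

Moments about A: C_y·4.5 − 1350·4.2 − 5000 = 0 → C_y = 10670/4.5 = 2371.11 ≈ 2371 lb.
ΣF_y = 0: A_y + 2371.11 − 1350 = 0 → A_y = -1021 lb.
ΣF_x = 0: no horizontal applied forces, so A_x = 0.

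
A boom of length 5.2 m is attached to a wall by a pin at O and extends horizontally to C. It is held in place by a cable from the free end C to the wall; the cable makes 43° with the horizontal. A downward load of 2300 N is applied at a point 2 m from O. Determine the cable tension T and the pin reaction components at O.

ΣM about O: T·sin43°·5.2 − 2300·2 = 0 → T = 4600/(5.2·0.681998) = 1297.09 ≈ 1297 N.
ΣF_x = 0: O_x − T·cos43° = 0 → O_x = 1297.09 × 0.731354 = 948.6 N.
ΣF_y = 0: O_y + T·sin43° − 2300 = 0 → O_y = 2300 − 1297.09 × 0.681998 = 1415 N.

T = 1297 N, O_x = 948.6 N, O_y = 1415 N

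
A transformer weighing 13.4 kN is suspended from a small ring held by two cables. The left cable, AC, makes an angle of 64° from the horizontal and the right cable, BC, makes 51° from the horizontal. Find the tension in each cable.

T_AC = 9.305 kN, T_BC = 6.481 kN

ΣF_x = 0: −T_AC·cos64° + T_BC·cos51° = 0 → T_BC = 0.696579·T_AC.
ΣF_y = 0: T_AC·sin64° + T_BC·sin51° = 13.4.
Substitute: T_AC·(0.898794 + 0.696579·0.777146) = 13.4 → T_AC = 9.30467 ≈ 9.305 kN.
Then T_BC = 0.696579 × 9.30467 = 6.481 kN.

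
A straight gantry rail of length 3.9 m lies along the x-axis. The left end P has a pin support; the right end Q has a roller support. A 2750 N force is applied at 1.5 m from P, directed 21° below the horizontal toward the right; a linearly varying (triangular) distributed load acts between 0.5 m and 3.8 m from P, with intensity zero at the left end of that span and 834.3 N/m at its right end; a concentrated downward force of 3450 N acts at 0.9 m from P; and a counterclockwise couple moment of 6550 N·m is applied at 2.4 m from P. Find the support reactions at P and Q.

Resultant of the triangular load: ½ × 834.3 × 3.3 = 1376.595 N, acting at 2.7 m from P (one-third of the span from the peak).
Moments about P: Q_y·3.9 − 2750·sin21°·1.5 − (½·834.3·3.3)·2.7 − 3450·0.9 + 6550 = 0 → Q_y = 1750.07/3.9 = 448.736 ≈ 448.7 N.
ΣF_y = 0: P_y + 448.736 − 2750·sin21° − ½·834.3·3.3 − 3450 = 0 → P_y = 5363 N.
ΣF_x = 0: P_x + 2750·cos21° = 0 → P_x = -2567 N.

P_x = -2567 N, P_y = 5363 N, Q_y = 448.7 N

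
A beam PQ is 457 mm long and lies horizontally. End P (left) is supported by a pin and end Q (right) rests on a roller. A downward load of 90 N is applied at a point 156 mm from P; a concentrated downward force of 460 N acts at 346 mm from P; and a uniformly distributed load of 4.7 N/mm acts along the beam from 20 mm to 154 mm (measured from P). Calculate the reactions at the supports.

P_x = 0, P_y = 680.9 N, Q_y = 498.9 N

Resultant of the distributed load: 4.7 × 134 = 629.8 N at 87 mm from P.
Taking moments about P: Q_y·457 − 90·156 − 460·346 − (4.7·134)·87 = 0 → Q_y = 227992.6/457 = 498.89 ≈ 498.9 N.
ΣF_y = 0: P_y + 498.89 − 90 − 460 − 4.7·134 = 0 → P_y = 680.9 N.
ΣF_x = 0: no horizontal applied forces, so P_x = 0.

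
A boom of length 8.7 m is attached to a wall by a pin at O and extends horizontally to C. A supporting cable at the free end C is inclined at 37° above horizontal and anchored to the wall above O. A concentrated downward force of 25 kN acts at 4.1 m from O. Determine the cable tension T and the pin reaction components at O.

T = 19.58 kN, O_x = 15.63 kN, O_y = 13.22 kN

ΣM about O: T·sin37°·8.7 − 25·4.1 = 0 → T = 102.5/(8.7·0.601815) = 19.5768 ≈ 19.58 kN.
ΣF_x = 0: O_x − T·cos37° = 0 → O_x = 19.5768 × 0.798636 = 15.63 kN.
ΣF_y = 0: O_y + T·sin37° − 25 = 0 → O_y = 25 − 19.5768 × 0.601815 = 13.22 kN.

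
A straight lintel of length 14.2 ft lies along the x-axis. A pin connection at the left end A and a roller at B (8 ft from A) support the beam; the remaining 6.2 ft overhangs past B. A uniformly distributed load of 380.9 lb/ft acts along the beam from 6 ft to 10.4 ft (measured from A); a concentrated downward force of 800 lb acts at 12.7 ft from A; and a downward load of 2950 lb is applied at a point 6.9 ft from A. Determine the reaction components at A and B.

Resultant of the distributed load: 380.9 × 4.4 = 1675.96 lb at 8.2 ft from A.
Moments about A: B_y·8 − (380.9·4.4)·8.2 − 800·12.7 − 2950·6.9 = 0 → B_y = 44257.872/8 = 5532.23 ≈ 5532 lb.
ΣF_y = 0: A_y + 5532.23 − 380.9·4.4 − 800 − 2950 = 0 → A_y = -106.3 lb.
ΣF_x = 0: no horizontal applied forces, so A_x = 0.

A_x = 0, A_y = -106.3 lb, B_y = 5532 lb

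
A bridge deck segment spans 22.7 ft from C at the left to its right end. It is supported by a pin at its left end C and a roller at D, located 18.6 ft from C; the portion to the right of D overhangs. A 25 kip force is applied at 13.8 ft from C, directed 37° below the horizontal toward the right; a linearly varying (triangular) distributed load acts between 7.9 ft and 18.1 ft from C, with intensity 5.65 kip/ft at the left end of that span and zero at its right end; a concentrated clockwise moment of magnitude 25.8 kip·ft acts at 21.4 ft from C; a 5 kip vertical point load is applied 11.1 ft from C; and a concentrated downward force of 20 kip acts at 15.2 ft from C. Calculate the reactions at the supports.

Resultant of the triangular load: ½ × 5.65 × 10.2 = 28.815 kip, acting at 11.3 ft from C (one-third of the span from the peak).
Taking moments about C: D_y·18.6 − 25·sin37°·13.8 − (½·5.65·10.2)·11.3 − 25.8 − 5·11.1 − 20·15.2 = 0 → D_y = 918.536/18.6 = 49.3837 ≈ 49.38 kip.
ΣF_y = 0: C_y + 49.3837 − 25·sin37° − ½·5.65·10.2 − 5 − 20 = 0 → C_y = 19.48 kip.
ΣF_x = 0: C_x + 25·cos37° = 0 → C_x = -19.97 kip.

C_x = -19.97 kip, C_y = 19.48 kip, D_y = 49.38 kip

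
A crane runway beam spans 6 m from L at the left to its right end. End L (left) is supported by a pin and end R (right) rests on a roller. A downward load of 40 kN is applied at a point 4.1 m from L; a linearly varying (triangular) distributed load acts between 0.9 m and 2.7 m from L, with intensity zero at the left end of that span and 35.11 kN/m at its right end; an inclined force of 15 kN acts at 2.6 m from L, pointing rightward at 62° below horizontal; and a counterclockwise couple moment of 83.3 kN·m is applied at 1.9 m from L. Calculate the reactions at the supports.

Resultant of the triangular load: ½ × 35.11 × 1.8 = 31.599 kN, acting at 2.1 m from L (one-third of the span from the peak).
ΣM about L: R_y·6 − 40·4.1 − (½·35.11·1.8)·2.1 − 15·sin62°·2.6 + 83.3 = 0 → R_y = 181.493/6 = 30.2488 ≈ 30.25 kN.
ΣF_y = 0: L_y + 30.2488 − 40 − ½·35.11·1.8 − 15·sin62° = 0 → L_y = 54.59 kN.
ΣF_x = 0: L_x + 15·cos62° = 0 → L_x = -7.042 kN.

L_x = -7.042 kN, L_y = 54.59 kN, R_y = 30.25 kN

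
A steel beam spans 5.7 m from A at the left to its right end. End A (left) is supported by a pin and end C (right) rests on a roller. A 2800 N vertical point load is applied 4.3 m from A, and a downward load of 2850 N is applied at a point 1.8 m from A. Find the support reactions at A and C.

A_x = 0, A_y = 2638 N, C_y = 3012 N

Taking moments about A: C_y·5.7 − 2800·4.3 − 2850·1.8 = 0 → C_y = 17170/5.7 = 3012.28 ≈ 3012 N.
ΣF_y = 0: A_y + 3012.28 − 2800 − 2850 = 0 → A_y = 2638 N.
ΣF_x = 0: no horizontal applied forces, so A_x = 0.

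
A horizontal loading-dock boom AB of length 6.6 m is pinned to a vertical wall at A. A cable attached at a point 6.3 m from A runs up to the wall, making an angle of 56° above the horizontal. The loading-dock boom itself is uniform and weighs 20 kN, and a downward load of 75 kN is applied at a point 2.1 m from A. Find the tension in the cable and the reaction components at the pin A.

T = 42.79 kN, A_x = 23.93 kN, A_y = 59.52 kN

ΣM about A: T·sin56°·6.3 − 20·3.3 − 75·2.1 = 0 → T = 223.5/(6.3·0.829038) = 42.792 ≈ 42.79 kN.
ΣF_x = 0: A_x − T·cos56° = 0 → A_x = 42.792 × 0.559193 = 23.93 kN.
ΣF_y = 0: A_y + T·sin56° − 20 − 75 = 0 → A_y = 95 − 42.792 × 0.829038 = 59.52 kN.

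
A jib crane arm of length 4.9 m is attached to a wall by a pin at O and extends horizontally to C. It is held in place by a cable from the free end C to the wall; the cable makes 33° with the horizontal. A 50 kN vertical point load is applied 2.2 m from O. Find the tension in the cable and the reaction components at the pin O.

T = 41.22 kN, O_x = 34.57 kN, O_y = 27.55 kN

ΣM about O: T·sin33°·4.9 − 50·2.2 = 0 → T = 110/(4.9·0.544639) = 41.2181 ≈ 41.22 kN.
ΣF_x = 0: O_x − T·cos33° = 0 → O_x = 41.2181 × 0.838671 = 34.57 kN.
ΣF_y = 0: O_y + T·sin33° − 50 = 0 → O_y = 50 − 41.2181 × 0.544639 = 27.55 kN.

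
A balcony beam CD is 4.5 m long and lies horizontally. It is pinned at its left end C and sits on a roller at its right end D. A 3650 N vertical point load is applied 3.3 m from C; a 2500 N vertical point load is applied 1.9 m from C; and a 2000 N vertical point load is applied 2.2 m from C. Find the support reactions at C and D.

ΣM about C: D_y·4.5 − 3650·3.3 − 2500·1.9 − 2000·2.2 = 0 → D_y = 21195/4.5 = 4710 N.
ΣF_y = 0: C_y + 4710 − 3650 − 2500 − 2000 = 0 → C_y = 3440 N.
ΣF_x = 0: no horizontal applied forces, so C_x = 0.

C_x = 0, C_y = 3440 N, D_y = 4710 N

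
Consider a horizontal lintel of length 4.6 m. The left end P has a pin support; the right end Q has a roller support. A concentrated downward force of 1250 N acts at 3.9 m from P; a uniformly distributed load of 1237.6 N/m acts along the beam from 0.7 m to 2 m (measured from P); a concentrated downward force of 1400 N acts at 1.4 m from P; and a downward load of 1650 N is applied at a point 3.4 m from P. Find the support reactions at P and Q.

Resultant of the distributed load: 1237.6 × 1.3 = 1608.88 N at 1.35 m from P.
Taking moments about P: Q_y·4.6 − 1250·3.9 − (1237.6·1.3)·1.35 − 1400·1.4 − 1650·3.4 = 0 → Q_y = 14616.988/4.6 = 3177.61 ≈ 3178 N.
ΣF_y = 0: P_y + 3177.61 − 1250 − 1237.6·1.3 − 1400 − 1650 = 0 → P_y = 2731 N.
ΣF_x = 0: no horizontal applied forces, so P_x = 0.

P_x = 0, P_y = 2731 N, Q_y = 3178 N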